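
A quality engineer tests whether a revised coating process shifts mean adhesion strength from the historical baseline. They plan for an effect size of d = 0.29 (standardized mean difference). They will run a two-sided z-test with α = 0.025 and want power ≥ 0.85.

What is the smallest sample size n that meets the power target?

Set Φ(δ − 2.241) = 0.85; then δ − 2.241 = Φ⁻¹(0.85) = 1.036, giving δ = 3.278.
(For δ > 0 the lower-tail rejection region contributes negligibly to power, so the one-term inversion is standard.)
δ = d·√n ⇒ n = (δ/d)² = (3.278 / 0.29)² = 127.76.
Round up to the next whole unit.

n = 128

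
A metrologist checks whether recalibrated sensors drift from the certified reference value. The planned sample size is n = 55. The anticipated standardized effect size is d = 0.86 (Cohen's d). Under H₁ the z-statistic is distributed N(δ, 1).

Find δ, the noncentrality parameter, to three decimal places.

δ ≈ 6.378

δ = d·√n = 0.86 × √55 = 6.3779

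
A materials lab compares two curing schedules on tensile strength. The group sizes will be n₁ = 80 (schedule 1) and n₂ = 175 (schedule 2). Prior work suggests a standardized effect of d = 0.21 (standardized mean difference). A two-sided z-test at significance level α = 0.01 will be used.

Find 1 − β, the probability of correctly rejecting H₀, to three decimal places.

Noncentrality parameter: δ = d / √(1/n₁ + 1/n₂) = 0.21 / √(1/80 + 1/175) = 1.5560
Two-sided α = 0.01 → critical value z_{0.005} = 2.576.
Power = Φ(δ − 2.576) + Φ(−δ − 2.576) = Φ(-1.020) + Φ(-4.132) = 0.1539 + 0.0000 = 0.1539.

Power ≈ 0.154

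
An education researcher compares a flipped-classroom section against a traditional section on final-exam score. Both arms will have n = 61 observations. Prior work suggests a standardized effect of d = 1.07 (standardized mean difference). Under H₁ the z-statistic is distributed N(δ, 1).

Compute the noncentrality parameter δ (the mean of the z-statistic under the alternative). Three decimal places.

The noncentrality parameter scales effect size by the design's sample-size factor: δ = d·√(n/2) = 1.07 × √(61/2) = 5.9093

δ ≈ 5.909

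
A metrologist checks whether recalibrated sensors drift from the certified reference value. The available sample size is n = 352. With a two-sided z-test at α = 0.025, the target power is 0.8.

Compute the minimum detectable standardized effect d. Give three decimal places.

Required noncentrality: δ = z_{0.0125} + z_{0.20} = 2.241 + 0.842 = 3.083.
(The second rejection-region term Φ(−δ − z_{α/2}) is negligible and dropped.)
δ = d·√n ⇒ d = δ/√n = 3.083/√352 = 0.1643.

d ≈ 0.164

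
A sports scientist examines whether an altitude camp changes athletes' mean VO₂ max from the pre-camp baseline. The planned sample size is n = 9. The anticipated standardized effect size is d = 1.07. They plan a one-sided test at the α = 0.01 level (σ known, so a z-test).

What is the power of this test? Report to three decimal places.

Power ≈ 0.812

Noncentrality parameter: δ = d·√n = 1.07 × √9 = 3.2100
Critical value for a one-sided test at α = 0.01: z_α = 2.326.
Power = P(Z > 2.326 − δ) = Φ(0.884) = 0.8116.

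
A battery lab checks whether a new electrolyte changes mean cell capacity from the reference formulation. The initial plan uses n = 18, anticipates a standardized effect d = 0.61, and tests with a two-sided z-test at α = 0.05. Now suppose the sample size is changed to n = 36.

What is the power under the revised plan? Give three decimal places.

Power ≈ 0.955

With n = 36: δ = d·√n = 0.61 × √36 = 3.6600. Critical value z_{0.025} = 1.960.
Revised power = Φ(δ − 1.960) + Φ(−δ − 1.960) = Φ(1.700) + Φ(-5.620) = 0.9554 + 0.0000 = 0.9554.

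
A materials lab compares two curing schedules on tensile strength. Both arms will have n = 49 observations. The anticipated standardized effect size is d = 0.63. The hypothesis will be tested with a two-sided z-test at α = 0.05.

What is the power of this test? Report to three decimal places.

Power ≈ 0.877

Noncentrality parameter: δ = d·√(n/2) = 0.63 × √(49/2) = 3.1183
Critical value for a two-sided test at α = 0.05: z_{α/2} = 1.960.
Power = Φ(δ − 1.960) + Φ(−δ − 1.960) = Φ(1.158) + Φ(-5.078) = 0.8766 + 0.0000 = 0.8766.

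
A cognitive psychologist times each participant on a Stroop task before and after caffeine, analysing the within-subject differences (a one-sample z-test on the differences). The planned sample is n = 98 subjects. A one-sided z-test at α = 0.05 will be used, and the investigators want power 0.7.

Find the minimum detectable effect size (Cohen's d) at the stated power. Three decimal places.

d ≈ 0.219

Required noncentrality: δ = z_{0.05} + z_{0.30} = 1.645 + 0.524 = 2.169.
δ = d·√n ⇒ d = δ/√n = 2.169/√98 = 0.2191.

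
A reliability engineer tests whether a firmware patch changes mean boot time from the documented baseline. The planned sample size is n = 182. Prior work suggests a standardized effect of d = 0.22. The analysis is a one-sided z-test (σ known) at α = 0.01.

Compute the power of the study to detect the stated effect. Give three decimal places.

Noncentrality parameter: δ = d·√n = 0.22 × √182 = 2.9680
One-sided α = 0.01 → critical value z_{0.01} = 2.326.
Power = Φ(δ − 2.326) = Φ(0.642) = 0.7394.

Power ≈ 0.739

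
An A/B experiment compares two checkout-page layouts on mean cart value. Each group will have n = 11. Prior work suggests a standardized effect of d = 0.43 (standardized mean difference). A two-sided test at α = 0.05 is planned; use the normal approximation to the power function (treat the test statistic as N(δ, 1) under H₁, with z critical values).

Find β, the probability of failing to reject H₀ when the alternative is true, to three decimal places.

β ≈ 0.828

Noncentrality parameter: δ = d·√(n/2) = 0.43 × √(11/2) = 1.0084
Two-sided α = 0.05 → critical value z_{0.025} = 1.960.
Power = Φ(δ − 1.960) + Φ(−δ − 1.960) = Φ(-0.952) + Φ(-2.968) = 0.1707 + 0.0015 = 0.1722.
Type II error: β = 1 − power = 1 − 0.1722 = 0.8278.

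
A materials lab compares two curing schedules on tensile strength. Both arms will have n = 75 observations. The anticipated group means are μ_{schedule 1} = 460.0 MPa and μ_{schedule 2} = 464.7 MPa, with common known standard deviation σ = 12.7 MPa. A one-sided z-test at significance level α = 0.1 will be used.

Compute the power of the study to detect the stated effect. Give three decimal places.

Standardized effect: d = |μ_{schedule 1} − μ_{schedule 2}| / σ = |460.0 − 464.7| / 12.7 = 0.3701
Noncentrality parameter: δ = d·√(n/2) = 0.3701 × √(75/2) = 2.2663
One-sided α = 0.1 → critical value z_{0.1} = 1.282.
Power = P(Z > 1.282 − δ) = Φ(0.985) = 0.8376.

Power ≈ 0.838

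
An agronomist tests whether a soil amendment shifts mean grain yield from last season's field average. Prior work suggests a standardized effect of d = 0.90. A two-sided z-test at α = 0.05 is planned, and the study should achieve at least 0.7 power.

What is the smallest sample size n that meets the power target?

n = 8

For power 0.7 need Φ(δ − z_{0.025}) = 0.7, so δ = z_{0.025} + z_{0.30} = 1.960 + 0.524 = 2.484.
(Ignoring the negligible lower-tail rejection probability gives the usual closed-form inversion.)
δ = d·√n ⇒ n = (δ/d)² = (2.484 / 0.90)² = 7.62.
Round up to the next whole unit.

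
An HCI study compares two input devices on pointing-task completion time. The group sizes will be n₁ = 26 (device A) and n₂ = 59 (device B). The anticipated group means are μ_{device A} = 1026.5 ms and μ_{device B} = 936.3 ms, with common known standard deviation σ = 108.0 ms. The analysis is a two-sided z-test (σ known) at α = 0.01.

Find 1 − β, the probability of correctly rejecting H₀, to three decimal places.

Power ≈ 0.835

Standardized effect: d = |μ_{device A} − μ_{device B}| / σ = |1026.5 − 936.3| / 108.0 = 0.8352
Noncentrality parameter: δ = d / √(1/n₁ + 1/n₂) = 0.8352 / √(1/26 + 1/59) = 3.5480
Two-sided α = 0.01 → critical value z_{0.005} = 2.576.
Power = Φ(δ − 2.576) + Φ(−δ − 2.576) = Φ(0.972) + Φ(-6.124) = 0.8345 + 0.0000 = 0.8345.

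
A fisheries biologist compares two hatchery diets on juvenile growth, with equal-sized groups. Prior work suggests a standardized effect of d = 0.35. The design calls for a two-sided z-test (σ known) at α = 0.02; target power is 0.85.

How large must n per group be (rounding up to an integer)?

n = 185 per group

Set Φ(δ − 2.326) = 0.85; then δ − 2.326 = Φ⁻¹(0.85) = 1.036, giving δ = 3.363.
(For δ > 0 the lower-tail rejection region contributes negligibly to power, so the one-term inversion is standard.)
δ = d·√(n/2) ⇒ n = 2(δ/d)² = 2 × (3.363 / 0.35)² = 184.63.
Round up to the next whole unit.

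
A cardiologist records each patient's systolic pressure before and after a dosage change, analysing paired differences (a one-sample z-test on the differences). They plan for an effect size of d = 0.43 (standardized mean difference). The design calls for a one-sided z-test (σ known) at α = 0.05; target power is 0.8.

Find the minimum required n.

n = 34

For power 0.8 need Φ(δ − z_{0.05}) = 0.8, so δ = z_{0.05} + z_{0.20} = 1.645 + 0.842 = 2.486.
δ = d·√n ⇒ n = (δ/d)² = (2.486 / 0.43)² = 33.44.
Round up to the next whole unit.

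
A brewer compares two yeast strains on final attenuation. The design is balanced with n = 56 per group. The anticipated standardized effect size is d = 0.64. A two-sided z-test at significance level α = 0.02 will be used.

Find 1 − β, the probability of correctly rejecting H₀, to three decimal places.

Power ≈ 0.855

Noncentrality parameter: δ = d·√(n/2) = 0.64 × √(56/2) = 3.3866
Two-sided α = 0.02 → critical value z_{0.01} = 2.326.
Power = Φ(δ − 2.326) + Φ(−δ − 2.326) = Φ(1.060) + Φ(-5.713) = 0.8555 + 0.0000 = 0.8555.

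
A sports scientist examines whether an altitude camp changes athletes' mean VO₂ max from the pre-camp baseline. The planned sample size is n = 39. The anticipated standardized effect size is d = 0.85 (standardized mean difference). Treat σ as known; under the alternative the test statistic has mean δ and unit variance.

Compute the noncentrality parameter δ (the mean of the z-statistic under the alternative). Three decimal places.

The noncentrality parameter scales effect size by the design's sample-size factor: δ = d·√n = 0.85 × √39 = 5.3082

δ ≈ 5.308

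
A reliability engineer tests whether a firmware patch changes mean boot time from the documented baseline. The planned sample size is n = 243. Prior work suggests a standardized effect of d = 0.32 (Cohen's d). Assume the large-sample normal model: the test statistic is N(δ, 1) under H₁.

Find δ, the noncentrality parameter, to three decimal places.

δ ≈ 4.988

δ = d·√n = 0.32 × √243 = 4.9883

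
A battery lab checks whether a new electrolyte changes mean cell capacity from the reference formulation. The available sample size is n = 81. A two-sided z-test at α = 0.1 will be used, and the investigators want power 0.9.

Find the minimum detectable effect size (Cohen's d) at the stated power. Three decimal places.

d ≈ 0.325

Required noncentrality: δ = z_{0.05} + z_{0.10} = 1.645 + 1.282 = 2.926.
(The second rejection-region term Φ(−δ − z_{α/2}) is negligible and dropped.)
δ = d·√n ⇒ d = δ/√n = 2.926/√81 = 0.3252.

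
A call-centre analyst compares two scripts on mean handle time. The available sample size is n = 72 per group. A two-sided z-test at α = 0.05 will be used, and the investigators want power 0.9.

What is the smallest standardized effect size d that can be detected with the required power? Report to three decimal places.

d ≈ 0.540

Need Φ(δ − 1.960) = 0.9, so δ = 1.960 + 1.282 = 3.242.
(Lower-tail contribution to power is negligible for δ > 0.)
δ = d·√(n/2) ⇒ d = δ/√(n/2) = 3.242/√(72/2) = 0.5403.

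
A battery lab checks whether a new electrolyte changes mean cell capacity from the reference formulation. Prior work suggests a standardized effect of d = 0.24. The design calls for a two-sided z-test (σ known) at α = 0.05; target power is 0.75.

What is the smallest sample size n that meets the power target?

n = 121

Set Φ(δ − 1.960) = 0.75; then δ − 1.960 = Φ⁻¹(0.75) = 0.674, giving δ = 2.634.
(For δ > 0 the lower-tail rejection region contributes negligibly to power, so the one-term inversion is standard.)
δ = d·√n ⇒ n = (δ/d)² = (2.634 / 0.24)² = 120.49.
Rounding up, n = 121.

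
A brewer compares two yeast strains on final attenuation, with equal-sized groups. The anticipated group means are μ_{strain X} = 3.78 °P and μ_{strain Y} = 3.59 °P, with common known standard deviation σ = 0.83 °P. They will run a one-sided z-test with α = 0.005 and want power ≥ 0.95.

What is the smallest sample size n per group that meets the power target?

Standardized effect: d = |μ_{strain X} − μ_{strain Y}| / σ = |3.78 − 3.59| / 0.83 = 0.2289
For power 0.95 need Φ(δ − z_{0.005}) = 0.95, so δ = z_{0.005} + z_{0.05} = 2.576 + 1.645 = 4.221.
δ = d·√(n/2) ⇒ n = 2(δ/d)² = 2 × (4.221 / 0.2289)² = 679.90.
Rounding up, n = 680 per group.

n = 680 per group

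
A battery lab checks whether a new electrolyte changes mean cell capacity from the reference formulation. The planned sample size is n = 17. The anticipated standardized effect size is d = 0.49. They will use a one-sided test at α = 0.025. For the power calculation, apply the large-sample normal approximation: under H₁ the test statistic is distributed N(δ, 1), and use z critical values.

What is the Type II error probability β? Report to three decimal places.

Noncentrality parameter: λ = d·√n = 0.49 × √17 = 2.0203
One-sided α = 0.025 → critical value z_{0.025} = 1.960.
Power = Φ(λ − 1.960) = Φ(0.060) = 0.5241.
Type II error: β = 1 − power = 1 − 0.5241 = 0.4759.

β ≈ 0.476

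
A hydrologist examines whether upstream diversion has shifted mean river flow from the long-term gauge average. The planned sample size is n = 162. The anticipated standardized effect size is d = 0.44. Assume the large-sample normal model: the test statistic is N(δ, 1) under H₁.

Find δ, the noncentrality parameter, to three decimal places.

δ ≈ 5.600

δ = d·√n = 0.44 × √162 = 5.6003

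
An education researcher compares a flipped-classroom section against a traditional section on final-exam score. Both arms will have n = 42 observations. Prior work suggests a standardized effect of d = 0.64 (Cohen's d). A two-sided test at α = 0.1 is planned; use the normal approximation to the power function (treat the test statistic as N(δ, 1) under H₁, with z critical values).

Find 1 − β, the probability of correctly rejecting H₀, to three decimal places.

Noncentrality parameter: δ = d·√(n/2) = 0.64 × √(42/2) = 2.9328
Two-sided α = 0.1 → critical value z_{0.05} = 1.645.
Power = Φ(δ − 1.645) + Φ(−δ − 1.645) = Φ(1.288) + Φ(-4.578) = 0.9011 + 0.0000 = 0.9011.

Power ≈ 0.901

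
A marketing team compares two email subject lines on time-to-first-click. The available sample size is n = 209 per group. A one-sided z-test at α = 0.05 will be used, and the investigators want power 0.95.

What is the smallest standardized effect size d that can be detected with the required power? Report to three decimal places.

Required noncentrality: δ = z_{0.05} + z_{0.05} = 1.645 + 1.645 = 3.290.
δ = d·√(n/2) ⇒ d = δ/√(n/2) = 3.290/√(209/2) = 0.3218.

d ≈ 0.322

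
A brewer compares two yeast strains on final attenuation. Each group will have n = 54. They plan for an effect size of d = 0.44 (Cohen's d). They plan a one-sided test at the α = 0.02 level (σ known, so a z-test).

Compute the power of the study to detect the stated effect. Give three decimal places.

Power ≈ 0.592

Noncentrality parameter: δ = d·√(n/2) = 0.44 × √(54/2) = 2.2863
Critical value for a one-sided test at α = 0.02: z_α = 2.054.
Power = Φ(δ − 2.054) = Φ(0.233) = 0.5919.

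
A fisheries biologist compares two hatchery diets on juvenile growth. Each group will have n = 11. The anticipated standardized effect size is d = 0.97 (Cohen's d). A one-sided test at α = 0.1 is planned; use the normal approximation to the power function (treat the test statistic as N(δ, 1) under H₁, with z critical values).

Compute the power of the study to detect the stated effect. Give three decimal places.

Power ≈ 0.840

Noncentrality parameter: δ = d·√(n/2) = 0.97 × √(11/2) = 2.2749
One-sided α = 0.1 → critical value z_{0.1} = 1.282.
Power = Φ(δ − 1.282) = Φ(0.993) = 0.8397.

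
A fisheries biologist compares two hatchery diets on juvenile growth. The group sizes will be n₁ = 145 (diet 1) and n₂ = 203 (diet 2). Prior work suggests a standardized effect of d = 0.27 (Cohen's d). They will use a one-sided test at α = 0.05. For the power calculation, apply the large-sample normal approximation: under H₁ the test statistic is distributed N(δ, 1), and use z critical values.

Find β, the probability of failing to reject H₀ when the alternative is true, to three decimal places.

Noncentrality parameter: δ = d / √(1/n₁ + 1/n₂) = 0.27 / √(1/145 + 1/203) = 2.4832
Critical value for a one-sided test at α = 0.05: z_α = 1.645.
Power = P(Z > 1.645 − δ) = Φ(0.838) = 0.7991.
Type II error: β = 1 − power = 1 − 0.7991 = 0.2009.

β ≈ 0.201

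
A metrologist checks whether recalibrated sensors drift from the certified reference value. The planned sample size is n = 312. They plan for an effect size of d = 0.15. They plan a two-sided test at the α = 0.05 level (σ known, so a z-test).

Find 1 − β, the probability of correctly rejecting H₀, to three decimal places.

Noncentrality parameter: δ = d·√n = 0.15 × √312 = 2.6495
Critical value for a two-sided test at α = 0.05: z_{α/2} = 1.960.
Power = Φ(δ − 1.960) + Φ(−δ − 1.960) = Φ(0.690) + Φ(-4.609) = 0.7548 + 0.0000 = 0.7548.

Power ≈ 0.755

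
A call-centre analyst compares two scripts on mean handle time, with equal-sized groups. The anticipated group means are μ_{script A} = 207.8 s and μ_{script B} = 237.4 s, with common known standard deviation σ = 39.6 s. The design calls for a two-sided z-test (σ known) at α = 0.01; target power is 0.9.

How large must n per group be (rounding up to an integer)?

Standardized effect: d = |μ_{script A} − μ_{script B}| / σ = |207.8 − 237.4| / 39.6 = 0.7475
For power 0.9 need Φ(δ − z_{0.005}) = 0.9, so δ = z_{0.005} + z_{0.10} = 2.576 + 1.282 = 3.857.
(Ignoring the negligible lower-tail rejection probability gives the usual closed-form inversion.)
δ = d·√(n/2) ⇒ n = 2(δ/d)² = 2 × (3.857 / 0.7475)² = 53.26.
Rounding up, n = 54 per group.

n = 54 per group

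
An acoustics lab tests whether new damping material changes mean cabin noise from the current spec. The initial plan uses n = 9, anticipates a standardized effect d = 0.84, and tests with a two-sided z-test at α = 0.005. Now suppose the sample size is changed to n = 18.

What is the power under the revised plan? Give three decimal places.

Power ≈ 0.775

With n = 18: δ = d·√n = 0.84 × √18 = 3.5638. Critical value z_{0.0025} = 2.807.
Revised power = Φ(δ − 2.807) + Φ(−δ − 2.807) = Φ(0.757) + Φ(-6.371) = 0.7754 + 0.0000 = 0.7754.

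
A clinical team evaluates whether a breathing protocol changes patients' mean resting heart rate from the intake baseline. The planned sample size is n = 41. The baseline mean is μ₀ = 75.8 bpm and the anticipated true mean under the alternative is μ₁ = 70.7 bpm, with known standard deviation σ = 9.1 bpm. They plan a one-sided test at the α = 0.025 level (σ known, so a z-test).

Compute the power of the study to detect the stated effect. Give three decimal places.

Standardized effect: d = |μ₁ − μ₀| / σ = |70.7 − 75.8| / 9.1 = 0.5604
Noncentrality parameter: δ = d·√n = 0.5604 × √41 = 3.5886
Critical value for a one-sided test at α = 0.025: z_α = 1.960.
Power = P(Z > 1.960 − δ) = Φ(1.629) = 0.9483.

Power ≈ 0.948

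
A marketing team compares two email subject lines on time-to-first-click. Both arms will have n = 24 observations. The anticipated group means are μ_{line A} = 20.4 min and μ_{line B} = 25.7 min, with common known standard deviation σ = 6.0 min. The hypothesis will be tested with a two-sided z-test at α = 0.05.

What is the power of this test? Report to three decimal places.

Standardized effect: d = |μ_{line A} − μ_{line B}| / σ = |20.4 − 25.7| / 6.0 = 0.8833
Noncentrality parameter: δ = d·√(n/2) = 0.8833 × √(24/2) = 3.0600
Two-sided α = 0.05 → critical value z_{0.025} = 1.960.
Power = Φ(δ − 1.960) + Φ(−δ − 1.960) = Φ(1.100) + Φ(-5.020) = 0.8643 + 0.0000 = 0.8643.

Power ≈ 0.864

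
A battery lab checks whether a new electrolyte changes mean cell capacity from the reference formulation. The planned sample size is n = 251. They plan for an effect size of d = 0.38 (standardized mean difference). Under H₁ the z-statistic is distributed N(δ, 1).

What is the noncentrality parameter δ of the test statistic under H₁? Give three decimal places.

The noncentrality parameter scales effect size by the design's sample-size factor: δ = d·√n = 0.38 × √251 = 6.0203

δ ≈ 6.020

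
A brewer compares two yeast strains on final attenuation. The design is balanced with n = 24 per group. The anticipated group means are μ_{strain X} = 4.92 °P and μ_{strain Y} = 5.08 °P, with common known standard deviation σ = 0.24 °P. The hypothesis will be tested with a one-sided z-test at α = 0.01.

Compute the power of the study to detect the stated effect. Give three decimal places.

Power ≈ 0.493

Standardized effect: d = |μ_{strain X} − μ_{strain Y}| / σ = |4.92 − 5.08| / 0.24 = 0.6667
Noncentrality parameter: δ = d·√(n/2) = 0.6667 × √(24/2) = 2.3094
Critical value for a one-sided test at α = 0.01: z_α = 2.326.
Power = Φ(δ − 2.326) = Φ(-0.017) = 0.4932.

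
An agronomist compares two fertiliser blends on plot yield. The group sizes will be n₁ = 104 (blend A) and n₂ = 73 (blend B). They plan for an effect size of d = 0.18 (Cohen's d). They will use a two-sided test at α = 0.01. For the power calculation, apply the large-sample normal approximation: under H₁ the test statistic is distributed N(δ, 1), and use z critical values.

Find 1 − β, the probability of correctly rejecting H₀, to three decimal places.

Power ≈ 0.081

Noncentrality parameter: δ = d / √(1/n₁ + 1/n₂) = 0.18 / √(1/104 + 1/73) = 1.1789
Critical value for a two-sided test at α = 0.01: z_{α/2} = 2.576.
Power = Φ(δ − 2.576) + Φ(−δ − 2.576) = Φ(-1.397) + Φ(-3.755) = 0.0812 + 0.0001 = 0.0813.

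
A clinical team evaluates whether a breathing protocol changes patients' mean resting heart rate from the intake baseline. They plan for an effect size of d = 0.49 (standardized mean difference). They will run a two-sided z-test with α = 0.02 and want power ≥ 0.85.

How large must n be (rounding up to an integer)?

n = 48

Set Φ(δ − 2.326) = 0.85; then δ − 2.326 = Φ⁻¹(0.85) = 1.036, giving δ = 3.363.
(Ignoring the negligible lower-tail rejection probability gives the usual closed-form inversion.)
δ = d·√n ⇒ n = (δ/d)² = (3.363 / 0.49)² = 47.10.
Round up to the next whole unit.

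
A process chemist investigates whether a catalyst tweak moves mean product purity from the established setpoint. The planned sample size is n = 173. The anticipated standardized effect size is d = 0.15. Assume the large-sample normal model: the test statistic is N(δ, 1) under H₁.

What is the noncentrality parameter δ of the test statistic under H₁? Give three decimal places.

δ = d·√n = 0.15 × √173 = 1.9729

δ ≈ 1.973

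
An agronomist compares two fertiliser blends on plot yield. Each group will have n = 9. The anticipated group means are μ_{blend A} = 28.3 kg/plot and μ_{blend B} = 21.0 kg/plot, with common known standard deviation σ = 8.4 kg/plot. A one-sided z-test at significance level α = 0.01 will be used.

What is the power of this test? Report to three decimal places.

Standardized effect: d = |μ_{blend A} − μ_{blend B}| / σ = |28.3 − 21.0| / 8.4 = 0.8690
Noncentrality parameter: δ = d·√(n/2) = 0.8690 × √(9/2) = 1.8435
One-sided α = 0.01 → critical value z_{0.01} = 2.326.
Power = Φ(δ − 2.326) = Φ(-0.483) = 0.3146.

Power ≈ 0.315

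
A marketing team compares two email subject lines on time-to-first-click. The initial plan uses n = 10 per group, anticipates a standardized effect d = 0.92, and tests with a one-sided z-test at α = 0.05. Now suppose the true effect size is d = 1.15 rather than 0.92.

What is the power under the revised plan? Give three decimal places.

With d = 1.15: δ = d·√(n/2) = 1.15 × √(10/2) = 2.5715. Critical value z_{0.05} = 1.645.
Revised power = Φ(δ − 1.645) = Φ(0.927) = 0.8229.

Power ≈ 0.823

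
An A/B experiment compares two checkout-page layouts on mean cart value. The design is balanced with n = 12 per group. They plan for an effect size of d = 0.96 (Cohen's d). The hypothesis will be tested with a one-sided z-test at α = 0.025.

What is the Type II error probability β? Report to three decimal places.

β ≈ 0.348

Noncentrality parameter: δ = d·√(n/2) = 0.96 × √(12/2) = 2.3515
Critical value for a one-sided test at α = 0.025: z_α = 1.960.
Power = Φ(δ − 1.960) = Φ(0.392) = 0.6523.
Type II error: β = 1 − power = 1 − 0.6523 = 0.3477.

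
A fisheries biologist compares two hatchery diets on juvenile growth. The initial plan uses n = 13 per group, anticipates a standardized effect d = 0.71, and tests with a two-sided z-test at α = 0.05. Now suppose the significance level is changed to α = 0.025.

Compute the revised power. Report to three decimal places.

Power ≈ 0.333

δ = d·√(n/2) = 0.71 × √(13/2) = 1.8102 (unchanged). New critical value: z_{0.0125} = 2.241.
Revised power = Φ(δ − 2.241) + Φ(−δ − 2.241) = Φ(-0.431) + Φ(-4.052) = 0.3331 + 0.0000 = 0.3332.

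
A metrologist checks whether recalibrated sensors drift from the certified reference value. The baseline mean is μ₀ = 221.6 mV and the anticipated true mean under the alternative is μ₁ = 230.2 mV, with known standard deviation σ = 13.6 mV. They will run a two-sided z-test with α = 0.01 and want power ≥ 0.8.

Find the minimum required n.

Standardized effect: d = |μ₁ − μ₀| / σ = |230.2 − 221.6| / 13.6 = 0.6324
For power 0.8 need Φ(δ − z_{0.005}) = 0.8, so δ = z_{0.005} + z_{0.20} = 2.576 + 0.842 = 3.417.
(Ignoring the negligible lower-tail rejection probability gives the usual closed-form inversion.)
δ = d·√n ⇒ n = (δ/d)² = (3.417 / 0.6324)² = 29.21.
Rounding up, n = 30.

n = 30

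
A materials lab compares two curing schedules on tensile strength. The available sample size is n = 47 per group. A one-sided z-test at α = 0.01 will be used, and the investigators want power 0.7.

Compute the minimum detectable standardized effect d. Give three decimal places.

Need Φ(δ − 2.326) = 0.7, so δ = 2.326 + 0.524 = 2.851.
δ = d·√(n/2) ⇒ d = δ/√(n/2) = 2.851/√(47/2) = 0.5881.

d ≈ 0.588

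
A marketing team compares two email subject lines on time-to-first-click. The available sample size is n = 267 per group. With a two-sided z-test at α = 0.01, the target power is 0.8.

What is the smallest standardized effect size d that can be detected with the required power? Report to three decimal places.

d ≈ 0.296

Required noncentrality: δ = z_{0.005} + z_{0.20} = 2.576 + 0.842 = 3.417.
(Lower-tail contribution to power is negligible for δ > 0.)
δ = d·√(n/2) ⇒ d = δ/√(n/2) = 3.417/√(267/2) = 0.2958.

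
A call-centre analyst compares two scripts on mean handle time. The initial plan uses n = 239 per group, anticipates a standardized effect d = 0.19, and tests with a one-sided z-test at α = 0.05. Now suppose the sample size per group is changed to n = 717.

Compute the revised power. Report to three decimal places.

With n = 717 per group: δ = d·√(n/2) = 0.19 × √(717/2) = 3.5975. Critical value z_{0.05} = 1.645.
Revised power = P(Z > 1.645 − δ) = Φ(1.953) = 0.9746.

Power ≈ 0.975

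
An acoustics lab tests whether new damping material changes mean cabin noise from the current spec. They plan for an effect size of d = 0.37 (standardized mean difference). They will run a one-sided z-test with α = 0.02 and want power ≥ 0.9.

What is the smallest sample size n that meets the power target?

n = 82

For power 0.9 need Φ(δ − z_{0.02}) = 0.9, so δ = z_{0.02} + z_{0.10} = 2.054 + 1.282 = 3.335.
δ = d·√n ⇒ n = (δ/d)² = (3.335 / 0.37)² = 81.26.
Round up to the next whole unit.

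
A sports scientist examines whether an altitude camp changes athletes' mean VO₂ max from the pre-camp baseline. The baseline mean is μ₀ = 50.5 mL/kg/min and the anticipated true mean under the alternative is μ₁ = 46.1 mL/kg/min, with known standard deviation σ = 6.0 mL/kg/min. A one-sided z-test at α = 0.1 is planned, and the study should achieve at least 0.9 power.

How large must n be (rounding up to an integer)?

Standardized effect: d = |μ₁ − μ₀| / σ = |46.1 − 50.5| / 6.0 = 0.7333
Set Φ(δ − 1.282) = 0.9; then δ − 1.282 = Φ⁻¹(0.9) = 1.282, giving δ = 2.563.
δ = d·√n ⇒ n = (δ/d)² = (2.563 / 0.7333)² = 12.22.
Round up to the next whole unit.

n = 13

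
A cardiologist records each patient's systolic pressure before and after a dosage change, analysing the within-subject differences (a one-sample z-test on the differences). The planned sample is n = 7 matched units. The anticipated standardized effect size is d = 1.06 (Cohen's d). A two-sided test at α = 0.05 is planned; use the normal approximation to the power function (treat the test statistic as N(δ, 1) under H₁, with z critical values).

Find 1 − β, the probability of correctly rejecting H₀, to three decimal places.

Noncentrality parameter: λ = d·√n = 1.06 × √7 = 2.8045
Two-sided α = 0.05 → critical value z_{0.025} = 1.960.
Power = Φ(λ − 1.960) + Φ(−λ − 1.960) = Φ(0.845) + Φ(-4.764) = 0.8008 + 0.0000 = 0.8008.

Power ≈ 0.801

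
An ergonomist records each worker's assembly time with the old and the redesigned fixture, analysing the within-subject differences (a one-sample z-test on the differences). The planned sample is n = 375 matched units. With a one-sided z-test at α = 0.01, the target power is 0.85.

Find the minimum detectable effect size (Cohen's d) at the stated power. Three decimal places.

Need Φ(δ − 2.326) = 0.85, so δ = 2.326 + 1.036 = 3.363.
δ = d·√n ⇒ d = δ/√n = 3.363/√375 = 0.1737.

d ≈ 0.174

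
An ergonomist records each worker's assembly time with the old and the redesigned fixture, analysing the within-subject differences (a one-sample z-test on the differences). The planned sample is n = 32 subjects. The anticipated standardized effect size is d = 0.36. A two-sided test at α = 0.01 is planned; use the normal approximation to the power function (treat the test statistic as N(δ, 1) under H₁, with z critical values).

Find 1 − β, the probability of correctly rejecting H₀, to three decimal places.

Noncentrality parameter: δ = d·√n = 0.36 × √32 = 2.0365
Critical value for a two-sided test at α = 0.01: z_{α/2} = 2.576.
Power = Φ(δ − 2.576) + Φ(−δ − 2.576) = Φ(-0.539) + Φ(-4.612) = 0.2948 + 0.0000 = 0.2948.

Power ≈ 0.295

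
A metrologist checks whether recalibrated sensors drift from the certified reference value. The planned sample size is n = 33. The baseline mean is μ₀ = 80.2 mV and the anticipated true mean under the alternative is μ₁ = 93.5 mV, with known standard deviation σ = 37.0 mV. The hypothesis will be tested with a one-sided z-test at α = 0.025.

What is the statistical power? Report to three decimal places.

Power ≈ 0.542

Standardized effect: d = |μ₁ − μ₀| / σ = |93.5 − 80.2| / 37.0 = 0.3595
Noncentrality parameter: δ = d·√n = 0.3595 × √33 = 2.0649
One-sided α = 0.025 → critical value z_{0.025} = 1.960.
Power = P(Z > 1.960 − δ) = Φ(0.105) = 0.5418.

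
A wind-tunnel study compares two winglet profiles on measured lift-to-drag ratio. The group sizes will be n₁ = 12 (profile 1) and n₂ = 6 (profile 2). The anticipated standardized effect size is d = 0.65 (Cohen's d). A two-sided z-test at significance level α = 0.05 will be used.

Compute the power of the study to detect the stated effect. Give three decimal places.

Power ≈ 0.255

Noncentrality parameter: δ = d / √(1/n₁ + 1/n₂) = 0.65 / √(1/12 + 1/6) = 1.3000
Two-sided α = 0.05 → critical value z_{0.025} = 1.960.
Power = Φ(δ − 1.960) + Φ(−δ − 1.960) = Φ(-0.660) + Φ(-3.260) = 0.2546 + 0.0006 = 0.2552.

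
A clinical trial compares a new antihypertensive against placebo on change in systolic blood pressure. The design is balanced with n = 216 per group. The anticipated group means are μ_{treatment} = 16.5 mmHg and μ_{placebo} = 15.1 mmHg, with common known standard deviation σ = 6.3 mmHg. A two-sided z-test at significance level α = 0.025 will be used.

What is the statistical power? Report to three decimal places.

Standardized effect: d = |μ_{treatment} − μ_{placebo}| / σ = |16.5 − 15.1| / 6.3 = 0.2222
Noncentrality parameter: δ = d·√(n/2) = 0.2222 × √(216/2) = 2.3094
Two-sided α = 0.025 → critical value z_{0.0125} = 2.241.
Power = Φ(δ − 2.241) + Φ(−δ − 2.241) = Φ(0.068) + Φ(-4.551) = 0.5271 + 0.0000 = 0.5271.

Power ≈ 0.527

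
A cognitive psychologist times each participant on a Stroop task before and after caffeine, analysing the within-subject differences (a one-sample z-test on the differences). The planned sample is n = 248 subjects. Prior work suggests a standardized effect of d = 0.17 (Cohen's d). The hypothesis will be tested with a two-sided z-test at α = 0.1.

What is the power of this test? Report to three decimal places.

Power ≈ 0.849

Noncentrality parameter: δ = d·√n = 0.17 × √248 = 2.6772
Critical value for a two-sided test at α = 0.1: z_{α/2} = 1.645.
Power = Φ(δ − 1.645) + Φ(−δ − 1.645) = Φ(1.032) + Φ(-4.322) = 0.8490 + 0.0000 = 0.8490.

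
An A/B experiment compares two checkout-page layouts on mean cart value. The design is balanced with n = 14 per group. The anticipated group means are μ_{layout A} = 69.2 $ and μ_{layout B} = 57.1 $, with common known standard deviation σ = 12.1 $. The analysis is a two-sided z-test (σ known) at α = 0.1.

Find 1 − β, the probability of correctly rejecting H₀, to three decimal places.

Power ≈ 0.842

Standardized effect: d = |μ_{layout A} − μ_{layout B}| / σ = |69.2 − 57.1| / 12.1 = 1.0000
Noncentrality parameter: δ = d·√(n/2) = 1.0000 × √(14/2) = 2.6458
Two-sided α = 0.1 → critical value z_{0.05} = 1.645.
Power = Φ(δ − 1.645) + Φ(−δ − 1.645) = Φ(1.001) + Φ(-4.291) = 0.8416 + 0.0000 = 0.8416.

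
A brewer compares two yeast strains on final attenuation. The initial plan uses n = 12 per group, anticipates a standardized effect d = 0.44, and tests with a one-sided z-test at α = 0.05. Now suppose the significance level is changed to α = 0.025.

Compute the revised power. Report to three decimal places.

Power ≈ 0.189

δ = d·√(n/2) = 0.44 × √(12/2) = 1.0778 (unchanged). New critical value: z_{0.025} = 1.960.
Revised power = P(Z > 1.960 − δ) = Φ(-0.882) = 0.1888.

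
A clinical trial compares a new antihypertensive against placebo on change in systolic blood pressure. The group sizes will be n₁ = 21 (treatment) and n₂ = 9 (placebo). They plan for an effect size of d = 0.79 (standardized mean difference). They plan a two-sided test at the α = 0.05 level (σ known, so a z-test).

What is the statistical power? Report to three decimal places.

Noncentrality parameter: δ = d / √(1/n₁ + 1/n₂) = 0.79 / √(1/21 + 1/9) = 1.9829
Two-sided α = 0.05 → critical value z_{0.025} = 1.960.
Power = Φ(δ − 1.960) + Φ(−δ − 1.960) = Φ(0.023) + Φ(-3.943) = 0.5091 + 0.0000 = 0.5092.

Power ≈ 0.509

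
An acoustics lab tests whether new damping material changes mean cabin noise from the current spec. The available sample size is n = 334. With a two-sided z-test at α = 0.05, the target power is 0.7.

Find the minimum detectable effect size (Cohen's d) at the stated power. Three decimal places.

Required noncentrality: δ = z_{0.025} + z_{0.30} = 1.960 + 0.524 = 2.484.
(Lower-tail contribution to power is negligible for δ > 0.)
δ = d·√n ⇒ d = δ/√n = 2.484/√334 = 0.1359.

d ≈ 0.136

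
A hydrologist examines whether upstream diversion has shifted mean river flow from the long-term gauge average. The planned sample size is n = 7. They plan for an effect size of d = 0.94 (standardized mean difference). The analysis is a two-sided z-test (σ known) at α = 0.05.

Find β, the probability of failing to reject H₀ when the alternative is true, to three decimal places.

β ≈ 0.299

Noncentrality parameter: δ = d·√n = 0.94 × √7 = 2.4870
Critical value for a two-sided test at α = 0.05: z_{α/2} = 1.960.
Power = Φ(δ − 1.960) + Φ(−δ − 1.960) = Φ(0.527) + Φ(-4.447) = 0.7009 + 0.0000 = 0.7009.
Type II error: β = 1 − power = 1 − 0.7009 = 0.2991.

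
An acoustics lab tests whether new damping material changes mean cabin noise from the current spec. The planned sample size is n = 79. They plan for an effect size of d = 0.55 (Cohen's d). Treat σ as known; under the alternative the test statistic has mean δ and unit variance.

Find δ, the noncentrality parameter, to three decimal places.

δ ≈ 4.889

The noncentrality parameter scales effect size by the design's sample-size factor: δ = d·√n = 0.55 × √79 = 4.8885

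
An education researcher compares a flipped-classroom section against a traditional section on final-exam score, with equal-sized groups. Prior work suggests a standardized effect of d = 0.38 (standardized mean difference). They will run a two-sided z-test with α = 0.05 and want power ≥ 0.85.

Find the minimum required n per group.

n = 125 per group

Set Φ(δ − 1.960) = 0.85; then δ − 1.960 = Φ⁻¹(0.85) = 1.036, giving δ = 2.996.
(The Φ(−δ − z_{α/2}) term is vanishingly small for δ > 0 and is dropped in the standard sample-size formula.)
δ = d·√(n/2) ⇒ n = 2(δ/d)² = 2 × (2.996 / 0.38)² = 124.35.
Rounding up, n = 125 per group.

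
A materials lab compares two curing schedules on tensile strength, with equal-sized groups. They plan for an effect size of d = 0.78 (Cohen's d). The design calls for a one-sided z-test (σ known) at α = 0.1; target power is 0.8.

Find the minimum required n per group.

n = 15 per group

For power 0.8 need Φ(δ − z_{0.1}) = 0.8, so δ = z_{0.1} + z_{0.20} = 1.282 + 0.842 = 2.123.
δ = d·√(n/2) ⇒ n = 2(δ/d)² = 2 × (2.123 / 0.78)² = 14.82.
Round up to the next whole unit.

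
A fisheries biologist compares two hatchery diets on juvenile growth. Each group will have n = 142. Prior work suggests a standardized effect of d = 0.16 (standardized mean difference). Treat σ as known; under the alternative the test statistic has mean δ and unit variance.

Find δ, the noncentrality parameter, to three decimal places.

δ ≈ 1.348

δ = d·√(n/2) = 0.16 × √(142/2) = 1.3482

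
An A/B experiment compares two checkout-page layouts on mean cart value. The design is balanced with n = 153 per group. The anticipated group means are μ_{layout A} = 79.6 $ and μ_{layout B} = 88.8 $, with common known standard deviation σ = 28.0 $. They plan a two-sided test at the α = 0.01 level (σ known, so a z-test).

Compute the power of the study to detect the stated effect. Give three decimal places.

Power ≈ 0.617

Standardized effect: d = |μ_{layout A} − μ_{layout B}| / σ = |79.6 − 88.8| / 28.0 = 0.3286
Noncentrality parameter: δ = d·√(n/2) = 0.3286 × √(153/2) = 2.8738
Critical value for a two-sided test at α = 0.01: z_{α/2} = 2.576.
Power = Φ(δ − 2.576) + Φ(−δ − 2.576) = Φ(0.298) + Φ(-5.450) = 0.6171 + 0.0000 = 0.6171.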